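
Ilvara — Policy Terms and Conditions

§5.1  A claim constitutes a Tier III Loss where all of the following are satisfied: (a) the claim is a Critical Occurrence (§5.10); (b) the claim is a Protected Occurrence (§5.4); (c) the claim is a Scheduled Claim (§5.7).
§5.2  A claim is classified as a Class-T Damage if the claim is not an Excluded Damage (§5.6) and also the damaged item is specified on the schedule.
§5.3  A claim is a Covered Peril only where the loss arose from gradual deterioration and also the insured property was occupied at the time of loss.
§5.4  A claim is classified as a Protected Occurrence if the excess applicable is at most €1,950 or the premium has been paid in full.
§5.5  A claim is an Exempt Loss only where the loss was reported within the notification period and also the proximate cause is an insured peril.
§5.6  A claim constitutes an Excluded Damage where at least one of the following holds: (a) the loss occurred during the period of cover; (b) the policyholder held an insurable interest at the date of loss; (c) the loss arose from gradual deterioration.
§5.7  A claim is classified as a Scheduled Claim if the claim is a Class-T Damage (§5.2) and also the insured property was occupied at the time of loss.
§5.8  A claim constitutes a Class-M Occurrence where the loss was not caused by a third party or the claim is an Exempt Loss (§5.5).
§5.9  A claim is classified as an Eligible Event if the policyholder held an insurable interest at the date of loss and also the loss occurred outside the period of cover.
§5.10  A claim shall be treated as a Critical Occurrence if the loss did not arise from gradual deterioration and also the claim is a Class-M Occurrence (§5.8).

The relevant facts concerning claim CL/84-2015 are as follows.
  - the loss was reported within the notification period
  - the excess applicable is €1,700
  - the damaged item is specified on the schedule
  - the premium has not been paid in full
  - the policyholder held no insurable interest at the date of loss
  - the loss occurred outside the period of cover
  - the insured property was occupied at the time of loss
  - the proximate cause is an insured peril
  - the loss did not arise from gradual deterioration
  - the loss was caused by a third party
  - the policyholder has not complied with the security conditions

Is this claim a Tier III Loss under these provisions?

Yes

Under §5.5: the loss was reported within the notification period? yes; and the proximate cause is an insured peril? yes. So the claim is an Exempt Loss.
Under §5.8: the loss was not caused by a third party? no; or Exempt Loss (§5.5)? yes. So the claim is a Class-M Occurrence.
Under §5.10: the loss did not arise from gradual deterioration? yes; and Class-M Occurrence (§5.8)? yes. So the claim is a Critical Occurrence.
Under §5.4: excess applicable: €1,700 ≤ €1,950? yes; or the premium has been paid in full? no. So the claim is a Protected Occurrence.
Under §5.6: the loss occurred during the period of cover? no; or the policyholder held an insurable interest at the date of loss? no; or the loss arose from gradual deterioration? no. So the claim is not an Excluded Damage.
Under §5.2: not an Excluded Damage (§5.6)? yes; and the damaged item is specified on the schedule? yes. So the claim is a Class-T Damage.
Under §5.7: Class-T Damage (§5.2)? yes; and the insured property was occupied at the time of loss? yes. So the claim is a Scheduled Claim.
Under §5.1: Critical Occurrence (§5.10)? yes; and Protected Occurrence (§5.4)? yes; and Scheduled Claim (§5.7)? yes. So the claim is a Tier III Loss.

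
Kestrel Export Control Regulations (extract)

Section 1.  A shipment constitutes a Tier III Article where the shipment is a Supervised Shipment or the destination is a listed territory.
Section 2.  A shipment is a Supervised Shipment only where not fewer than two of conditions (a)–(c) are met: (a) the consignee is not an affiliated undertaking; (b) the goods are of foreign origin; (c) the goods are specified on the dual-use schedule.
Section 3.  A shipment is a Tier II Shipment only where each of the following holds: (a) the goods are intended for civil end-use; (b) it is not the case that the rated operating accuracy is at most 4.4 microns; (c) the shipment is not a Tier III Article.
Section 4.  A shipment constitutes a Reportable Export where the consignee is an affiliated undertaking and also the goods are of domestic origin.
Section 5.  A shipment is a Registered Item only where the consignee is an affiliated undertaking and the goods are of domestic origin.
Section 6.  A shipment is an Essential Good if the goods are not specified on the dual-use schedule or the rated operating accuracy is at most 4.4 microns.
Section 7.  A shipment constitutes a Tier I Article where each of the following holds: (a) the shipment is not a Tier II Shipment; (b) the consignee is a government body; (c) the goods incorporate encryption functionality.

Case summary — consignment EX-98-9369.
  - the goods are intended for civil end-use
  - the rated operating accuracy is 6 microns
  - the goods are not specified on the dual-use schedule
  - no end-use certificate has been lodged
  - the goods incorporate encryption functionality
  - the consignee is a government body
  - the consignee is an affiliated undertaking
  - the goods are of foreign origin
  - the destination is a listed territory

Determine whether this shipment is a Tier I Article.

Yes

Under section 2: the consignee is not an affiliated undertaking? no; the goods are of foreign origin? yes; the goods are specified on the dual-use schedule? no — 1 of 3 hold (need ≥2) → not satisfied.
Under section 1: Supervised Shipment (section 2)? no; or the destination is a listed territory? yes. So the shipment is a Tier III Article.
Under section 3: the goods are intended for civil end-use? yes; and rated operating accuracy: 6 microns ≤ 4.4 microns? no, so negated condition yes; and not a Tier III Article (section 1)? no. So the shipment is not a Tier II Shipment.
Under section 7: not a Tier II Shipment (section 3)? yes; and the consignee is a government body? yes; and the goods incorporate encryption functionality? yes. So the shipment is a Tier I Article.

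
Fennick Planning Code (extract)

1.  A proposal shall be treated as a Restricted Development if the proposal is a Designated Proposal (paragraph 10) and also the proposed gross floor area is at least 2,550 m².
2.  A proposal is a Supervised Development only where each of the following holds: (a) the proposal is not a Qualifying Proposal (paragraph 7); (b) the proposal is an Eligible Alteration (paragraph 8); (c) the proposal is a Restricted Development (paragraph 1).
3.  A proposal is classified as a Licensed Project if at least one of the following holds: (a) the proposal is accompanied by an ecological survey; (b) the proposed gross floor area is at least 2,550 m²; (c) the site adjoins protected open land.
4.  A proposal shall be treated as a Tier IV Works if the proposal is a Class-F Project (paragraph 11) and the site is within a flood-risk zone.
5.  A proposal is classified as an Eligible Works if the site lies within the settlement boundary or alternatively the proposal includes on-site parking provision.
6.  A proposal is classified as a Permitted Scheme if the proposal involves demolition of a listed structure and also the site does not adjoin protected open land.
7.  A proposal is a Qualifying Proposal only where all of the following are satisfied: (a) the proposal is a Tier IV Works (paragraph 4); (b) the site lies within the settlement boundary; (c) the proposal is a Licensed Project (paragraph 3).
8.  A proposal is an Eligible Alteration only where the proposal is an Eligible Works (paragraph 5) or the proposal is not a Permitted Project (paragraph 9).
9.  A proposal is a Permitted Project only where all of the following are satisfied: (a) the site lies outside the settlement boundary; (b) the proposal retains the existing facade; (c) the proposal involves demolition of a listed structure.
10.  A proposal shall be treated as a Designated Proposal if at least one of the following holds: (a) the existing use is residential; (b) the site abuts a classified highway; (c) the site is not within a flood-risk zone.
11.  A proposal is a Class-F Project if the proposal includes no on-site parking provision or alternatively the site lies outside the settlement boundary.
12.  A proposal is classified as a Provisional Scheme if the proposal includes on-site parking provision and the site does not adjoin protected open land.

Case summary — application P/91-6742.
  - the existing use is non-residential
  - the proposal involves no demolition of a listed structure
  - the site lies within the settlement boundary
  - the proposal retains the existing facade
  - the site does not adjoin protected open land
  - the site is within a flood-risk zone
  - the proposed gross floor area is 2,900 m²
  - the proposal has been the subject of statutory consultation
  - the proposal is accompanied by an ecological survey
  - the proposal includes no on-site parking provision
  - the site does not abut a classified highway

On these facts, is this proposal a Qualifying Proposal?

paragraph 11 — Class-F Project: [the proposal includes no on-site parking provision? yes] OR [the site lies outside the settlement boundary? no] → satisfied.
paragraph 4 — Tier IV Works: [Class-F Project (paragraph 11)? yes] AND [the site is within a flood-risk zone? yes] → satisfied.
paragraph 3 — Licensed Project: [the proposal is accompanied by an ecological survey? yes] OR [proposed gross floor area: 2,900 m² ≥ 2,550 m²? yes] OR [the site adjoins protected open land? no] → satisfied.
paragraph 7 — Qualifying Proposal: [Tier IV Works (paragraph 4)? yes] AND [the site lies within the settlement boundary? yes] AND [Licensed Project (paragraph 3)? yes] → satisfied.

Yes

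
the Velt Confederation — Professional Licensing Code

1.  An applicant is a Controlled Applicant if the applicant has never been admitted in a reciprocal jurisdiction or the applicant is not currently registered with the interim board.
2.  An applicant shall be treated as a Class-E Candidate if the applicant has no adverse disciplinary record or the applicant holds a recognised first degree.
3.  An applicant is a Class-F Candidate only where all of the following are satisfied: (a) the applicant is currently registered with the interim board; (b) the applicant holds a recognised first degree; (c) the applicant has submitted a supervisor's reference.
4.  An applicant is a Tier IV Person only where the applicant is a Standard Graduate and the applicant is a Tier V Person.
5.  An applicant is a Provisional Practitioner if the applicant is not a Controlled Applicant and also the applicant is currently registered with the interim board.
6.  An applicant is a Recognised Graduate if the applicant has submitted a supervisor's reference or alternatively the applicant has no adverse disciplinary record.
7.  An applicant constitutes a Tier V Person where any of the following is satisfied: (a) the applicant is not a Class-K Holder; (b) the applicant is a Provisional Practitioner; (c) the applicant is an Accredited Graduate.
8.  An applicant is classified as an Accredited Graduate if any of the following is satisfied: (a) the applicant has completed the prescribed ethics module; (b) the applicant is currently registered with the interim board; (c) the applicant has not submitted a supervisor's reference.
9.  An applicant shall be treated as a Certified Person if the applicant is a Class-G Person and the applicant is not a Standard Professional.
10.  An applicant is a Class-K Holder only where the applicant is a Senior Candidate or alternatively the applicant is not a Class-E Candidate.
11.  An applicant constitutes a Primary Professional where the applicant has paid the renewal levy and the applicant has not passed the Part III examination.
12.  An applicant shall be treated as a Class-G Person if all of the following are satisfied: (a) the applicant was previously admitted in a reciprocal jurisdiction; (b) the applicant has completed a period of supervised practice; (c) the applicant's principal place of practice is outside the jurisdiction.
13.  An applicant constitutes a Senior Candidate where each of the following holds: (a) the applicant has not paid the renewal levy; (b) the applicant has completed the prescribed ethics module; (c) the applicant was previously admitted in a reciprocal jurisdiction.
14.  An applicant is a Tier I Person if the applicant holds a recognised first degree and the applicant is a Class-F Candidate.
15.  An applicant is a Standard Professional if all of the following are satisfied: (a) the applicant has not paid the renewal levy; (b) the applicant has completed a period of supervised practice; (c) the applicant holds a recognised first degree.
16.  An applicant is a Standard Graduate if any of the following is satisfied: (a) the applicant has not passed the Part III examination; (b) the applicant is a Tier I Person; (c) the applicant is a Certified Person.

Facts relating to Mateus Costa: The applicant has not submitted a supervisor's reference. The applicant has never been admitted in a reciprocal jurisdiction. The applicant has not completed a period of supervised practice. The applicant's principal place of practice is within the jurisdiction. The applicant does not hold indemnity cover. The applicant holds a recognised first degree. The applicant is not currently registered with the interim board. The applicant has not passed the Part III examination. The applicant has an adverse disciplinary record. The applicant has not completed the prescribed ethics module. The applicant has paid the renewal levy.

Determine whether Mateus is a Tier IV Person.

Yes

Under paragraph 3: the applicant is currently registered with the interim board? no; and the applicant holds a recognised first degree? yes; and the applicant has submitted a supervisor's reference? no. So the applicant is not a Class-F Candidate.
Under paragraph 14: the applicant holds a recognised first degree? yes; and Class-F Candidate (paragraph 3)? no. So the applicant is not a Tier I Person.
Under paragraph 12: the applicant was previously admitted in a reciprocal jurisdiction? no; and the applicant has completed a period of supervised practice? no; and the applicant's principal place of practice is outside the jurisdiction? no. So the applicant is not a Class-G Person.
Under paragraph 15: the applicant has not paid the renewal levy? no; and the applicant has completed a period of supervised practice? no; and the applicant holds a recognised first degree? yes. So the applicant is not a Standard Professional.
Under paragraph 9: Class-G Person (paragraph 12)? no; and not a Standard Professional (paragraph 15)? yes. So the applicant is not a Certified Person.
Under paragraph 16: the applicant has not passed the Part III examination? yes; or Tier I Person (paragraph 14)? no; or Certified Person (paragraph 9)? no. So the applicant is a Standard Graduate.
Under paragraph 13: the applicant has not paid the renewal levy? no; and the applicant has completed the prescribed ethics module? no; and the applicant was previously admitted in a reciprocal jurisdiction? no. So the applicant is not a Senior Candidate.
Under paragraph 2: the applicant has no adverse disciplinary record? no; or the applicant holds a recognised first degree? yes. So the applicant is a Class-E Candidate.
Under paragraph 10: Senior Candidate (paragraph 13)? no; or not a Class-E Candidate (paragraph 2)? no. So the applicant is not a Class-K Holder.
Under paragraph 1: the applicant has never been admitted in a reciprocal jurisdiction? yes; or the applicant is not currently registered with the interim board? yes. So the applicant is a Controlled Applicant.
Under paragraph 5: not a Controlled Applicant (paragraph 1)? no; and the applicant is currently registered with the interim board? no. So the applicant is not a Provisional Practitioner.
Under paragraph 8: the applicant has completed the prescribed ethics module? no; or the applicant is currently registered with the interim board? no; or the applicant has not submitted a supervisor's reference? yes. So the applicant is an Accredited Graduate.
Under paragraph 7: not a Class-K Holder (paragraph 10)? yes; or Provisional Practitioner (paragraph 5)? no; or Accredited Graduate (paragraph 8)? yes. So the applicant is a Tier V Person.
Under paragraph 4: Standard Graduate (paragraph 16)? yes; and Tier V Person (paragraph 7)? yes. So the applicant is a Tier IV Person.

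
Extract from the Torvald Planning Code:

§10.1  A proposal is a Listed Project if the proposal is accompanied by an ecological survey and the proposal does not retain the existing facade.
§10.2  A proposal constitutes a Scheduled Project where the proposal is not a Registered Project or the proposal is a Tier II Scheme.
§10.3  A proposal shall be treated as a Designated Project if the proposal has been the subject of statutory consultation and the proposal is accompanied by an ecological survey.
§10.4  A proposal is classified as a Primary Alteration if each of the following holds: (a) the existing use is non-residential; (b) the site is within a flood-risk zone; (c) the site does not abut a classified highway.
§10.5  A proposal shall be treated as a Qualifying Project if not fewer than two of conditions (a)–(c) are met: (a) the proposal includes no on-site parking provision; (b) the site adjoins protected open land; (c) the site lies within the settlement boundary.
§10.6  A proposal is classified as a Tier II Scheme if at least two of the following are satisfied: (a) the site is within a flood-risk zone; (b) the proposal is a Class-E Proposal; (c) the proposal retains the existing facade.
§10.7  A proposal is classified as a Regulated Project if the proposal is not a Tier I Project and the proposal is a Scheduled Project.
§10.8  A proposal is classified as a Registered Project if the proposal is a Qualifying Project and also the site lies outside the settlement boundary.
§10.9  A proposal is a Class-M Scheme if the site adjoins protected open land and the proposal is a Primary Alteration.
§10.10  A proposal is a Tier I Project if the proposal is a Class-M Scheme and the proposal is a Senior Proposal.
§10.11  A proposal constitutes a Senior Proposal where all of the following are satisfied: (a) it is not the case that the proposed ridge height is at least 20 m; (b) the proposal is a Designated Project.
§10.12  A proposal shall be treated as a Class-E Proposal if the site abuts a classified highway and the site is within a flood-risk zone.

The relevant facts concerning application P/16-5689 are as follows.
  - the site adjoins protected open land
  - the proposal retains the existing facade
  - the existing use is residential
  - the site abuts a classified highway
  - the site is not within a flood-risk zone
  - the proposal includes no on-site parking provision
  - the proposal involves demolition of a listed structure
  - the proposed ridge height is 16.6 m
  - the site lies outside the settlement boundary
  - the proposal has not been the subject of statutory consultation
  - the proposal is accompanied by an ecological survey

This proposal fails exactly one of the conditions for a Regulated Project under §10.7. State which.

Under §10.4: the existing use is non-residential? no; and the site is within a flood-risk zone? no; and the site does not abut a classified highway? no. So the proposal is not a Primary Alteration.
Under §10.9: the site adjoins protected open land? yes; and Primary Alteration (§10.4)? no. So the proposal is not a Class-M Scheme.
Under §10.3: the proposal has been the subject of statutory consultation? no; and the proposal is accompanied by an ecological survey? yes. So the proposal is not a Designated Project.
Under §10.11: proposed ridge height: 16.6 m ≥ 20 m? no, so negated condition yes; and Designated Project (§10.3)? no. So the proposal is not a Senior Proposal.
Under §10.10: Class-M Scheme (§10.9)? no; and Senior Proposal (§10.11)? no. So the proposal is not a Tier I Project.
Under §10.5: the proposal includes no on-site parking provision? yes; the site adjoins protected open land? yes; the site lies within the settlement boundary? no — 2 of 3 hold (need ≥2) → satisfied.
Under §10.8: Qualifying Project (§10.5)? yes; and the site lies outside the settlement boundary? yes. So the proposal is a Registered Project.
Under §10.12: the site abuts a classified highway? yes; and the site is within a flood-risk zone? no. So the proposal is not a Class-E Proposal.
Under §10.6: the site is within a flood-risk zone? no; Class-E Proposal (§10.12)? no; the proposal retains the existing facade? yes — 1 of 3 hold (need ≥2) → not satisfied.
Under §10.2: not a Registered Project (§10.8)? no; or Tier II Scheme (§10.6)? no. So the proposal is not a Scheduled Project.
Under §10.7: not a Tier I Project (§10.10)? yes; and Scheduled Project (§10.2)? no. So the proposal is not a Regulated Project.

Scheduled Project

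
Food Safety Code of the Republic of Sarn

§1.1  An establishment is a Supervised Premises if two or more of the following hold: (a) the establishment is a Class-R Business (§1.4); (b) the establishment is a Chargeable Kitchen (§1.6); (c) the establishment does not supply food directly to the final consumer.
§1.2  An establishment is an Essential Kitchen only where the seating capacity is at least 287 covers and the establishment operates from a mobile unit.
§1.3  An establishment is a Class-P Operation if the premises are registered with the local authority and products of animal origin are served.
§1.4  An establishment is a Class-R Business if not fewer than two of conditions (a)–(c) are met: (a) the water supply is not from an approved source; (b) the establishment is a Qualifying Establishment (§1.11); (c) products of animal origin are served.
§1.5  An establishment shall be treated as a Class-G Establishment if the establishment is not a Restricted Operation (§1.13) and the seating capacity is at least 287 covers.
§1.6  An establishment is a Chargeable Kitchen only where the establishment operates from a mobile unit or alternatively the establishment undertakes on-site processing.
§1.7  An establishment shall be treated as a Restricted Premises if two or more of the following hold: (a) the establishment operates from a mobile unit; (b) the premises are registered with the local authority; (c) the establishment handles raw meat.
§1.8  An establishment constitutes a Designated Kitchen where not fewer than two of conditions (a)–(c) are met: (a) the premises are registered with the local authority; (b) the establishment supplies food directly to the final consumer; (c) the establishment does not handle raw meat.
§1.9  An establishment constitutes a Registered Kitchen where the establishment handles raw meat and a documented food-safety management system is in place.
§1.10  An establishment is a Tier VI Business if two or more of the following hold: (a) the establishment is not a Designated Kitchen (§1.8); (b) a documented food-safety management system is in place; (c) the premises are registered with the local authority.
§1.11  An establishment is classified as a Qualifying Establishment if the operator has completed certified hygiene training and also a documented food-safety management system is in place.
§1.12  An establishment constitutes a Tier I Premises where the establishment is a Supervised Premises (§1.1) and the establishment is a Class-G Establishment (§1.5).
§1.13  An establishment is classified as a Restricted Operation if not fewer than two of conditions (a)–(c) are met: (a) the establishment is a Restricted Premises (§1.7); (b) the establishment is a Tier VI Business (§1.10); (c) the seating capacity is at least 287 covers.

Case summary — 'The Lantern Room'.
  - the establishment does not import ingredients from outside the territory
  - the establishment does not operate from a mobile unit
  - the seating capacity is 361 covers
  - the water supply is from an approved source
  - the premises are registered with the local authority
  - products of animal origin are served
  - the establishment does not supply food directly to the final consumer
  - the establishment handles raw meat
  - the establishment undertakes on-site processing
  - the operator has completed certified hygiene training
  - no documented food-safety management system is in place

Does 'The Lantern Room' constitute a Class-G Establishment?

Under §1.7: the establishment operates from a mobile unit? no; the premises are registered with the local authority? yes; the establishment handles raw meat? yes — 2 of 3 hold (need ≥2) → satisfied.
Under §1.8: the premises are registered with the local authority? yes; the establishment supplies food directly to the final consumer? no; the establishment does not handle raw meat? no — 1 of 3 hold (need ≥2) → not satisfied.
Under §1.10: not a Designated Kitchen (§1.8)? yes; a documented food-safety management system is in place? no; the premises are registered with the local authority? yes — 2 of 3 hold (need ≥2) → satisfied.
Under §1.13: Restricted Premises (§1.7)? yes; Tier VI Business (§1.10)? yes; seating capacity: 361 covers ≥ 287 covers? yes — 3 of 3 hold (need ≥2) → satisfied.
Under §1.5: not a Restricted Operation (§1.13)? no; and seating capacity: 361 covers ≥ 287 covers? yes. So the establishment is not a Class-G Establishment.

No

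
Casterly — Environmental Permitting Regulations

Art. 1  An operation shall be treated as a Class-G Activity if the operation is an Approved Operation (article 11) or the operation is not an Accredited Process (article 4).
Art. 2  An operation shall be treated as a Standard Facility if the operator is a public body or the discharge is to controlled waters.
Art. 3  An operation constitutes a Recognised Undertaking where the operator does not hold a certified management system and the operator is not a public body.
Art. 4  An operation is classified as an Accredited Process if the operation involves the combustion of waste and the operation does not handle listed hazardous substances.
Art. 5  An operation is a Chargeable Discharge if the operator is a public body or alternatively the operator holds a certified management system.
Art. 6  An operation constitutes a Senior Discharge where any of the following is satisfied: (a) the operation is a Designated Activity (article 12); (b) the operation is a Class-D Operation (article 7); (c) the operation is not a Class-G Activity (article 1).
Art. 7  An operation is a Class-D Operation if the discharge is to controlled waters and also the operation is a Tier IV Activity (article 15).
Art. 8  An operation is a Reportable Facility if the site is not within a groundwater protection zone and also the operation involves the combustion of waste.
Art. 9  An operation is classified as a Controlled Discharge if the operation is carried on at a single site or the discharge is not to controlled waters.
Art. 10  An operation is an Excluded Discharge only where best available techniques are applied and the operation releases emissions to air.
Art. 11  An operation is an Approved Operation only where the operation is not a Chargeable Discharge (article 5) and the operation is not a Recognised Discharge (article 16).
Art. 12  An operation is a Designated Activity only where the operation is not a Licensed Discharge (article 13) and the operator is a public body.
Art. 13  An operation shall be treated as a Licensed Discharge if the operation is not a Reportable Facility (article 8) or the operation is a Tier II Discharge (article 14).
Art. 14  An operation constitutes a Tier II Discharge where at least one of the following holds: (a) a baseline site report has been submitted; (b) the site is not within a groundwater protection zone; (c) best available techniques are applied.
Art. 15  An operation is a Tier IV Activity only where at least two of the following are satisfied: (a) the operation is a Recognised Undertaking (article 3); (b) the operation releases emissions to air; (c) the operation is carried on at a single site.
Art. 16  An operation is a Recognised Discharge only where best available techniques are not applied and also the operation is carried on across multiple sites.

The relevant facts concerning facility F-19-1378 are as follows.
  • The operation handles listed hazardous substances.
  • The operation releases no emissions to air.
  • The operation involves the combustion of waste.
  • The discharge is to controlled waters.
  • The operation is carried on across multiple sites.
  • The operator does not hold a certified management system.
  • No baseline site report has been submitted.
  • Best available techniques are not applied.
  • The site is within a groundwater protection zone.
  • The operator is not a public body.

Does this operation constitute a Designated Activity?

Under article 8: the site is not within a groundwater protection zone? no; and the operation involves the combustion of waste? yes. So the operation is not a Reportable Facility.
Under article 14: a baseline site report has been submitted? no; or the site is not within a groundwater protection zone? no; or best available techniques are applied? no. So the operation is not a Tier II Discharge.
Under article 13: not a Reportable Facility (article 8)? yes; or Tier II Discharge (article 14)? no. So the operation is a Licensed Discharge.
Under article 12: not a Licensed Discharge (article 13)? no; and the operator is a public body? no. So the operation is not a Designated Activity.

No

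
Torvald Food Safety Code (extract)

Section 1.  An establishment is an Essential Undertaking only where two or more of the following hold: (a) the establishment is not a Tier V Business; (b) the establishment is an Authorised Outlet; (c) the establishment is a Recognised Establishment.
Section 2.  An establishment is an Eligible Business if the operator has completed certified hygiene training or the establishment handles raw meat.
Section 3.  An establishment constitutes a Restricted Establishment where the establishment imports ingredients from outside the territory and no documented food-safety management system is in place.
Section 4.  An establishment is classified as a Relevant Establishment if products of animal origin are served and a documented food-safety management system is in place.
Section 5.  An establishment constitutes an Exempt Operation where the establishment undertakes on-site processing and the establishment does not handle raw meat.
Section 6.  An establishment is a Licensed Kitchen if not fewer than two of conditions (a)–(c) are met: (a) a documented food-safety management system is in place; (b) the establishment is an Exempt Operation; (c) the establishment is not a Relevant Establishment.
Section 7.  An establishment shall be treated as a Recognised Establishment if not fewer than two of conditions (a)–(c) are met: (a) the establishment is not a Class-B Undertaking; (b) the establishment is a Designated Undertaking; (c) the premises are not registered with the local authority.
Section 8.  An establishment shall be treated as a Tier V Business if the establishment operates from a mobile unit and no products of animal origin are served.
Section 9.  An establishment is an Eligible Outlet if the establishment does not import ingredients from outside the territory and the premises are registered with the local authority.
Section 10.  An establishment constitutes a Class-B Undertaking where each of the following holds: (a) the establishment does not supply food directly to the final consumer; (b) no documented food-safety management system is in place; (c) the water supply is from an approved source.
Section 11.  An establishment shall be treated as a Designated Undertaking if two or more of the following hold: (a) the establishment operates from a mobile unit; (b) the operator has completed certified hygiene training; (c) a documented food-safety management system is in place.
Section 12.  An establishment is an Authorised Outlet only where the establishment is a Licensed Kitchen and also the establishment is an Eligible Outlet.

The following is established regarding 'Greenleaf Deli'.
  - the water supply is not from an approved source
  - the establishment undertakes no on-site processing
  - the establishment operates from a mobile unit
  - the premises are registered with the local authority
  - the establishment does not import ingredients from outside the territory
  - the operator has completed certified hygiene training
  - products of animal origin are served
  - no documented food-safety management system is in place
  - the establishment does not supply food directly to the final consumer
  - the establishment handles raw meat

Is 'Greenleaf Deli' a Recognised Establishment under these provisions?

Yes

Under section 10: the establishment does not supply food directly to the final consumer? yes; and no documented food-safety management system is in place? yes; and the water supply is from an approved source? no. So the establishment is not a Class-B Undertaking.
Under section 11: the establishment operates from a mobile unit? yes; the operator has completed certified hygiene training? yes; a documented food-safety management system is in place? no — 2 of 3 hold (need ≥2) → satisfied.
Under section 7: not a Class-B Undertaking (section 10)? yes; Designated Undertaking (section 11)? yes; the premises are not registered with the local authority? no — 2 of 3 hold (need ≥2) → satisfied.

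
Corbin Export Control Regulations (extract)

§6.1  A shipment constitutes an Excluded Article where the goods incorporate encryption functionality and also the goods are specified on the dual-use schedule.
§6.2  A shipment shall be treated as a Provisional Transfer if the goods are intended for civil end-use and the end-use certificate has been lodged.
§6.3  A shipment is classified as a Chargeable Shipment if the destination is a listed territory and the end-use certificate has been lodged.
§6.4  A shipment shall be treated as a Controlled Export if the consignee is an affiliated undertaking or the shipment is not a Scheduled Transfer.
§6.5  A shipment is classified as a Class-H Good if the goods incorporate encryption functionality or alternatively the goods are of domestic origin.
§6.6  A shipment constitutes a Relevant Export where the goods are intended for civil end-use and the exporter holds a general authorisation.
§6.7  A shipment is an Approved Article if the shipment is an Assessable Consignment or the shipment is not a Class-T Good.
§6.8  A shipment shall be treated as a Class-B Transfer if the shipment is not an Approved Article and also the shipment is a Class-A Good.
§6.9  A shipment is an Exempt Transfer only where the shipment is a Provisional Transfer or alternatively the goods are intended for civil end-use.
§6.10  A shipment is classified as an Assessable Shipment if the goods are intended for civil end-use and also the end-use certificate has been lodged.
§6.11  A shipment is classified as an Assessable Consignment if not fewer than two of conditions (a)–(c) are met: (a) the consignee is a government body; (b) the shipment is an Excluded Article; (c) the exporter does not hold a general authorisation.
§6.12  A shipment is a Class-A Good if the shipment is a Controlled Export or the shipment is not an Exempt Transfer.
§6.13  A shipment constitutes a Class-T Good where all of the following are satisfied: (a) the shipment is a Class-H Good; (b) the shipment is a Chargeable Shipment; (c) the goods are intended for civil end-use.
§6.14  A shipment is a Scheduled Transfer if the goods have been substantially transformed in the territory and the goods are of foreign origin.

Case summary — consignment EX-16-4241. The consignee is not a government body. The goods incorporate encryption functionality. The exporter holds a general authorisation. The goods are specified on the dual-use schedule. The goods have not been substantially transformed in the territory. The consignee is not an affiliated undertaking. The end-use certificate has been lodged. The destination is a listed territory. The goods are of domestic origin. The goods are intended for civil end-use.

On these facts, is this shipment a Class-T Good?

§6.5 — Class-H Good: [the goods incorporate encryption functionality? yes] OR [the goods are of domestic origin? yes] → satisfied.
§6.3 — Chargeable Shipment: [the destination is a listed territory? yes] AND [the end-use certificate has been lodged? yes] → satisfied.
§6.13 — Class-T Good: [Class-H Good (§6.5)? yes] AND [Chargeable Shipment (§6.3)? yes] AND [the goods are intended for civil end-use? yes] → satisfied.

Yes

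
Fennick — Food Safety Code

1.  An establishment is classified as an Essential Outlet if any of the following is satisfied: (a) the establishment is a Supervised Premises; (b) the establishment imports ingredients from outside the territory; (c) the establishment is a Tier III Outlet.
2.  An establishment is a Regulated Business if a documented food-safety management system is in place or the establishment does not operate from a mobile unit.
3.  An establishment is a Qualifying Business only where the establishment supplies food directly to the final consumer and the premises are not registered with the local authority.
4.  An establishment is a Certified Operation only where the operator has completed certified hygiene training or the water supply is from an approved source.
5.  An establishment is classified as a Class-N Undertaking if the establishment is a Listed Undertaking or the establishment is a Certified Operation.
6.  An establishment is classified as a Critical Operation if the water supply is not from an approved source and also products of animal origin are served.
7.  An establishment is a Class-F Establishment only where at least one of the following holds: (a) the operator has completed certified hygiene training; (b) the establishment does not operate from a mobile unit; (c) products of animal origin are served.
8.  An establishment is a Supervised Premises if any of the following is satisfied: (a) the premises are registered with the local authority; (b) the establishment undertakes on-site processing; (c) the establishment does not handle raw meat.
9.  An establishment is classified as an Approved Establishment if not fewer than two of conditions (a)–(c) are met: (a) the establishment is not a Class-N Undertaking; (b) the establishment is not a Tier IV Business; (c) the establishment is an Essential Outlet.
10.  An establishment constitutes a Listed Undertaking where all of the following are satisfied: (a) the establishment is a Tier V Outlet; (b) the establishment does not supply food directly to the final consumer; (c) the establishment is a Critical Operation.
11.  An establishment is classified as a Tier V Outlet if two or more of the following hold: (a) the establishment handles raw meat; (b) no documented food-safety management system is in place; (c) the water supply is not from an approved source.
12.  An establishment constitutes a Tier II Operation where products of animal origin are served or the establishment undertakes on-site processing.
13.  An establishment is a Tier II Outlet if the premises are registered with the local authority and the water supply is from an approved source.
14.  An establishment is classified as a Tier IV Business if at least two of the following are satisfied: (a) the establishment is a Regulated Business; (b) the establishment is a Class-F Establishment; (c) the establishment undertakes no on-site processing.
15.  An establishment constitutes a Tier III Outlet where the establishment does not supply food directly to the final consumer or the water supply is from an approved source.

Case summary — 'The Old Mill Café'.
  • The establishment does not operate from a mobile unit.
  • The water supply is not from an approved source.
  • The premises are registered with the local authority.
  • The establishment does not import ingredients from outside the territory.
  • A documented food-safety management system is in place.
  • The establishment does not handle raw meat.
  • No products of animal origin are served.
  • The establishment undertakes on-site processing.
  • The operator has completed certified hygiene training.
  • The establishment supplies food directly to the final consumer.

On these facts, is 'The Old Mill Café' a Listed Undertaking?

paragraph 11 — Tier V Outlet: the establishment handles raw meat? no; no documented food-safety management system is in place? no; the water supply is not from an approved source? yes — 1 of 3 hold (need ≥2) → not satisfied.
paragraph 6 — Critical Operation: [the water supply is not from an approved source? yes] AND [products of animal origin are served? no] → not satisfied.
paragraph 10 — Listed Undertaking: [Tier V Outlet (paragraph 11)? no] AND [the establishment does not supply food directly to the final consumer? no] AND [Critical Operation (paragraph 6)? no] → not satisfied.

No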